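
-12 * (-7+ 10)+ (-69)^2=4725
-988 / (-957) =988 / 957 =1.03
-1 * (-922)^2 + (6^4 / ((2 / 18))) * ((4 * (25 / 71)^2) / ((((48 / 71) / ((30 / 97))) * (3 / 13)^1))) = -5775553508 / 6887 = -838616.74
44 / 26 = 22 / 13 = 1.69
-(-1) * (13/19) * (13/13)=13/19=0.68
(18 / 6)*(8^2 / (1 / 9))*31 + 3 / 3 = 53569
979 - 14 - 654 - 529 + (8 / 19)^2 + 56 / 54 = -2113010 / 9747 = -216.79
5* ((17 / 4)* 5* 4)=425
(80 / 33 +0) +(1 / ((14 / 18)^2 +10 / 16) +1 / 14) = 1218317 / 368214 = 3.31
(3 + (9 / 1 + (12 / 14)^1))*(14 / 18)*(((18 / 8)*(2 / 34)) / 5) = 9 / 34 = 0.26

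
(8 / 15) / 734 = 4 / 5505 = 0.00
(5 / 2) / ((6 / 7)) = 35 / 12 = 2.92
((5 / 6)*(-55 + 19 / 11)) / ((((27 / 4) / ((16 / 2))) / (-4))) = 187520 / 891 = 210.46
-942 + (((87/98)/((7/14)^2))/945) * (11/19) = -276254992/293265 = -942.00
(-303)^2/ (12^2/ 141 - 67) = -1391.49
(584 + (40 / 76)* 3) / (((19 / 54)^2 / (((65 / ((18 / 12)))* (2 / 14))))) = 1405881360 / 48013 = 29281.26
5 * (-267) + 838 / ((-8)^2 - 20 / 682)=-14417966 / 10907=-1321.90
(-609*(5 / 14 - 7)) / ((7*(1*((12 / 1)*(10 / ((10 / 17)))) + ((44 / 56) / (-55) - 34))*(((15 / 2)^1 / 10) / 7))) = 377580 / 11899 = 31.73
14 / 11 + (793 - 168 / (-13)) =115429 / 143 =807.20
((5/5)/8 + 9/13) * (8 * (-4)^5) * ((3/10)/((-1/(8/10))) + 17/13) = -6040576/845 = -7148.61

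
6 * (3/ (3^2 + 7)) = 9/ 8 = 1.12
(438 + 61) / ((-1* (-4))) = 499 / 4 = 124.75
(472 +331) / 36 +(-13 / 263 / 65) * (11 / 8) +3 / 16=4259087 / 189360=22.49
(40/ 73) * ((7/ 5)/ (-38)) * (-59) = 1652/ 1387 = 1.19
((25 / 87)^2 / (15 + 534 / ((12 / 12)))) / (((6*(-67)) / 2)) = -625 / 835231581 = -0.00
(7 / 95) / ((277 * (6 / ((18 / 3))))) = 7 / 26315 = 0.00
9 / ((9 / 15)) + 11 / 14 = 221 / 14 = 15.79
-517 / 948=-0.55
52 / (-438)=-26 / 219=-0.12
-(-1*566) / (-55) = -566 / 55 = -10.29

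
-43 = -43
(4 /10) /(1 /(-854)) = -1708 /5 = -341.60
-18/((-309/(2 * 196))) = 2352/103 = 22.83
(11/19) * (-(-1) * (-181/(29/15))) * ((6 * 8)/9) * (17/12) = -676940/1653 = -409.52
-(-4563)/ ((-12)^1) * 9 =-13689/ 4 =-3422.25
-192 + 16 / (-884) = -42436 / 221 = -192.02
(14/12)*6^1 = 7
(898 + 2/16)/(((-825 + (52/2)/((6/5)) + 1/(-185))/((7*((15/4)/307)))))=-418705875/4380059872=-0.10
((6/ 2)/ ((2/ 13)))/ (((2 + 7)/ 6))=13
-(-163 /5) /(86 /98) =7987 /215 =37.15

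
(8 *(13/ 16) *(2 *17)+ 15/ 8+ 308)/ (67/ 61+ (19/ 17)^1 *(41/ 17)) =74870363/ 535056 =139.93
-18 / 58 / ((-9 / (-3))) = -3 / 29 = -0.10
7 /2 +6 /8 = 17 /4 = 4.25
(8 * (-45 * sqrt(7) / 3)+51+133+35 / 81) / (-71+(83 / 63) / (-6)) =-209146 / 80763+45360 * sqrt(7) / 26921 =1.87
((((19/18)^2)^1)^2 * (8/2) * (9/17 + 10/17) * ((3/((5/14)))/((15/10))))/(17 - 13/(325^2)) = 4023660875/2200848084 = 1.83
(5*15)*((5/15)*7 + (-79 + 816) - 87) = 48925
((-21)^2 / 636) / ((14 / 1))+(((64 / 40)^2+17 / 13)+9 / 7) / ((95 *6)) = 5367121 / 91637000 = 0.06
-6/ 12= -1/ 2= -0.50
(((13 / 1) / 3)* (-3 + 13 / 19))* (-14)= 8008 / 57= 140.49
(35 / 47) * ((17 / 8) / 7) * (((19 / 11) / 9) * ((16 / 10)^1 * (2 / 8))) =323 / 18612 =0.02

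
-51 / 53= -0.96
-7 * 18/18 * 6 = -42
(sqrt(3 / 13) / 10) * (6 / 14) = 3 * sqrt(39) / 910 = 0.02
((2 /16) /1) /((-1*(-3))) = 1 /24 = 0.04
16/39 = 0.41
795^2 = 632025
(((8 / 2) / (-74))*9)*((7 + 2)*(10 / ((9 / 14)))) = -2520 / 37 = -68.11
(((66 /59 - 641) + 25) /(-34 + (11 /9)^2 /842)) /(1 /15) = 37113482340 /136806073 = 271.29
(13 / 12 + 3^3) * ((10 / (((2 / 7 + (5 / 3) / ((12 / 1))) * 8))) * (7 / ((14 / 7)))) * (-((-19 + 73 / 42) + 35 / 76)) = 316282925 / 65056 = 4861.70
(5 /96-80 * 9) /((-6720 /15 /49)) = 483805 /6144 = 78.74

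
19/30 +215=6469/30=215.63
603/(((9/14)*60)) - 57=-1241/30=-41.37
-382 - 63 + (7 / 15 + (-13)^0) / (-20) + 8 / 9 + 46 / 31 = -442.70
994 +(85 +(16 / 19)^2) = 1079.71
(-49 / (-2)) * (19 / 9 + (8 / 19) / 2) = 56.88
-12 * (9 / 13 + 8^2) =-10092 / 13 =-776.31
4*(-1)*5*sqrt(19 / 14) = -10*sqrt(266) / 7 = -23.30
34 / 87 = 0.39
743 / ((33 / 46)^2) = 1572188 / 1089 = 1443.70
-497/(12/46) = -11431/6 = -1905.17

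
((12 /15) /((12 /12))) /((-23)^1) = -4 /115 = -0.03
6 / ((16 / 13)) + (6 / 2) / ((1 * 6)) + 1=51 / 8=6.38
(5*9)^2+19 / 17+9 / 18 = 68905 / 34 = 2026.62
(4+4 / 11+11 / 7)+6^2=3229 / 77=41.94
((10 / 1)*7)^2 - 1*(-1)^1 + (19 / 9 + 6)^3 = 3961846 / 729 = 5434.63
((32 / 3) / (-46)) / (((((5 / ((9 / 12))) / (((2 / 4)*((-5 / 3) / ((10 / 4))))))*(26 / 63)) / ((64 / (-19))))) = -2688 / 28405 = -0.09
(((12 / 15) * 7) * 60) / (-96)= -7 / 2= -3.50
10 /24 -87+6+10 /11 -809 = -117305 /132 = -888.67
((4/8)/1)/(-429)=-1/858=-0.00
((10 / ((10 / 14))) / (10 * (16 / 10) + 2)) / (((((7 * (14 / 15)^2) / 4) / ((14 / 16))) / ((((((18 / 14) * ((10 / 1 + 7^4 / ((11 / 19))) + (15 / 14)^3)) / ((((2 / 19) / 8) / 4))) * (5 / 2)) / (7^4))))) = 2682936583875 / 3551117416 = 755.52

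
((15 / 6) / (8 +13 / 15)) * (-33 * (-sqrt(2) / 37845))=55 * sqrt(2) / 223706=0.00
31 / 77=0.40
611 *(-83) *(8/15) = -405704/15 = -27046.93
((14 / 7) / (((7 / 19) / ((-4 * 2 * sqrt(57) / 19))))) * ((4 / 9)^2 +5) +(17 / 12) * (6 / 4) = 17 / 8 - 6736 * sqrt(57) / 567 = -87.57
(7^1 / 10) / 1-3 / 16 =0.51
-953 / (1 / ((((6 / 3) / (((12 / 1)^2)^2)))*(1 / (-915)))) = 953 / 9486720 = 0.00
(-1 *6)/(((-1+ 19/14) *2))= -42/5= -8.40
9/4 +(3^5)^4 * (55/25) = 153418513689/20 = 7670925684.45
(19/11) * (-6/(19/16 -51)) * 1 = 0.21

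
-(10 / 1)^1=-10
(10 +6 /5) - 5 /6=10.37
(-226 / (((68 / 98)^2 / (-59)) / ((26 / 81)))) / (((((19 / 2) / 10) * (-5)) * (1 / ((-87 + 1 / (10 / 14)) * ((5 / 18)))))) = 178131092776 / 4002939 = 44500.08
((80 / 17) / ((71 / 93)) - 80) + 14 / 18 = -793631 / 10863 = -73.06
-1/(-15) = 1/15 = 0.07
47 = 47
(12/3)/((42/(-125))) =-250/21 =-11.90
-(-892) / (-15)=-892 / 15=-59.47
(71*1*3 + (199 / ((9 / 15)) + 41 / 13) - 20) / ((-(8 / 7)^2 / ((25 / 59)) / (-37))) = 933015125 / 147264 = 6335.66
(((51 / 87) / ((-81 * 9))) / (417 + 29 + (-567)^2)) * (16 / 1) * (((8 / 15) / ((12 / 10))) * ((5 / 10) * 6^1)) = -1088 / 20418083505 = -0.00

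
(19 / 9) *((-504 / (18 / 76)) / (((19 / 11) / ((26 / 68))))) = -152152 / 153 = -994.46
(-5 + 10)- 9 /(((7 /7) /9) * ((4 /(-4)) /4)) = 329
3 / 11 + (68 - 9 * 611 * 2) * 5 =-601147 / 11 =-54649.73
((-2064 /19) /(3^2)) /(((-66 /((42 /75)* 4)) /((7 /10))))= 67424 /235125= 0.29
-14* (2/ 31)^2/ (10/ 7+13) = -392/ 97061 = -0.00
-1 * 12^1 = -12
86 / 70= 43 / 35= 1.23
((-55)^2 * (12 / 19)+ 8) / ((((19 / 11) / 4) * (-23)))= -1603888 / 8303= -193.17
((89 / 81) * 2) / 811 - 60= -3941282 / 65691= -60.00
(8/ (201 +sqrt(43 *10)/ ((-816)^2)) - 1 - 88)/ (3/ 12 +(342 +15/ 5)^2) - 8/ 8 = -4267232646824581491345/ 4264045673038432736653 - 10653696 *sqrt(430)/ 4264045673038432736653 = -1.00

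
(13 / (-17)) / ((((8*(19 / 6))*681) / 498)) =-3237 / 146642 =-0.02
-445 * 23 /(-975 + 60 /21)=14329 /1361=10.53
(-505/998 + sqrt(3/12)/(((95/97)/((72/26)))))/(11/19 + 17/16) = 8950664/16185065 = 0.55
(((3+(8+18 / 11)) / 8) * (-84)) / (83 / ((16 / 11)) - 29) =-4.73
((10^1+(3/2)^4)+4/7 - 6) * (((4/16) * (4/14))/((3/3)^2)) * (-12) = -3237/392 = -8.26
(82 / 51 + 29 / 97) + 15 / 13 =196834 / 64311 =3.06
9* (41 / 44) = 369 / 44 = 8.39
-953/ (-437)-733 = -319368/ 437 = -730.82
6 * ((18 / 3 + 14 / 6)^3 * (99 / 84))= 171875 / 42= 4092.26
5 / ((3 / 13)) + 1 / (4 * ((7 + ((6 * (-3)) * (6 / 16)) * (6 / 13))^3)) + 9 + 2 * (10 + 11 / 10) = 817094603 / 15454515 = 52.87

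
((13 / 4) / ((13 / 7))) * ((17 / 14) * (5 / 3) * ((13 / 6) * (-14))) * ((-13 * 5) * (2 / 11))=502775 / 396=1269.63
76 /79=0.96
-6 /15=-2 /5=-0.40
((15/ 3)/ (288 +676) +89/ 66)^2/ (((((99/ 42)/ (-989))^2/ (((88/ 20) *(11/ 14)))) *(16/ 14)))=975826.86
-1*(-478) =478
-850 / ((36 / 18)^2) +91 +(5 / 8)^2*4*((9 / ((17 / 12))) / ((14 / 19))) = -102843 / 952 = -108.03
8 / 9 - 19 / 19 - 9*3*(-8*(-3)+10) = -918.11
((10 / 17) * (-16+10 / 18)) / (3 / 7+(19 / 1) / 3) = -4865 / 3621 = -1.34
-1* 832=-832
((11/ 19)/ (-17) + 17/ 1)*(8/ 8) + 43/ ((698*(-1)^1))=3811151/ 225454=16.90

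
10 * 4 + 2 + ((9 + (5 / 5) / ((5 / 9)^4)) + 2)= 39686 / 625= 63.50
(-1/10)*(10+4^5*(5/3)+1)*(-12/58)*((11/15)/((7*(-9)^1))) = -56683/137025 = -0.41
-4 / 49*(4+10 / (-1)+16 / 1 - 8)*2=-16 / 49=-0.33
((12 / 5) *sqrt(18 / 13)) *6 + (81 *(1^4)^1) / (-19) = -81 / 19 + 216 *sqrt(26) / 65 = 12.68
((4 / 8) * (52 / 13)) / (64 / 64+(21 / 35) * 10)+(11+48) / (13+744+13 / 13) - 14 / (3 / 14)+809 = 11843473 / 15918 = 744.03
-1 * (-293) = 293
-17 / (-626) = 17 / 626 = 0.03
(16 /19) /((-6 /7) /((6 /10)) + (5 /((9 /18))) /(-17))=-119 /285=-0.42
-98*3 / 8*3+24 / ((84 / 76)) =-2479 / 28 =-88.54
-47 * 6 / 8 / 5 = -141 / 20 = -7.05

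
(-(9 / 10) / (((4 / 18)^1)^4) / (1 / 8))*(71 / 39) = -1397493 / 260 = -5374.97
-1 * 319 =-319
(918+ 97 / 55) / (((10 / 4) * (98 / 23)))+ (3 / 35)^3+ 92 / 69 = 124054996 / 1414875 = 87.68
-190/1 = -190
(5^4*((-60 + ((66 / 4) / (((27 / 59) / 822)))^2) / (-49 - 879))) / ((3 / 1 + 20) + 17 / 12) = -4940950643125 / 203928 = -24228897.67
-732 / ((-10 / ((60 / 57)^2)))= 29280 / 361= 81.11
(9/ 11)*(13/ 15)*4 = 156/ 55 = 2.84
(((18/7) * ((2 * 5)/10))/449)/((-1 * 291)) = -6/304871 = -0.00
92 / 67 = 1.37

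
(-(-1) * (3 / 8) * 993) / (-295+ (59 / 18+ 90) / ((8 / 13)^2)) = -7.65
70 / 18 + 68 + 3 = 674 / 9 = 74.89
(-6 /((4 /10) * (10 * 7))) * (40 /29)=-0.30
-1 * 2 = -2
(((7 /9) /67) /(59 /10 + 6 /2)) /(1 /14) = 980 /53667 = 0.02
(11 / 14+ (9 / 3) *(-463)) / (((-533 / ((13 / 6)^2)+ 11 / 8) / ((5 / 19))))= 3.26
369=369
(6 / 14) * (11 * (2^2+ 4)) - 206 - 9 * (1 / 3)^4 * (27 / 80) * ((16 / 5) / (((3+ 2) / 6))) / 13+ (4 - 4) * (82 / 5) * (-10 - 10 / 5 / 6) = -1914376 / 11375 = -168.30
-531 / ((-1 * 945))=59 / 105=0.56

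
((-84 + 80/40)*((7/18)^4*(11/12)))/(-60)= 1082851/37791360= 0.03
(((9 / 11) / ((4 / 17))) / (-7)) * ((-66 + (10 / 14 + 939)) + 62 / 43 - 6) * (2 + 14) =-160108992 / 23177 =-6908.10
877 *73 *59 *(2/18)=3777239/9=419693.22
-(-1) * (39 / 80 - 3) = -201 / 80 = -2.51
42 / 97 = 0.43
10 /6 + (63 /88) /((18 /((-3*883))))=-54749 /528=-103.69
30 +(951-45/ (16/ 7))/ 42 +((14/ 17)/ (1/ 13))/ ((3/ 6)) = 73.59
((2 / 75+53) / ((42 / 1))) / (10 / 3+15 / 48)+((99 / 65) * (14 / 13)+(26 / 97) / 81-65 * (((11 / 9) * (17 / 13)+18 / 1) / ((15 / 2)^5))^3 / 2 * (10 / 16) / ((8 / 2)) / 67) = 1367427833722079095253733748 / 687204076533698067626953125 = 1.99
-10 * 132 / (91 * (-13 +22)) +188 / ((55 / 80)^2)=13085704 / 33033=396.14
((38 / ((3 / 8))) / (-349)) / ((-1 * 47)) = 304 / 49209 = 0.01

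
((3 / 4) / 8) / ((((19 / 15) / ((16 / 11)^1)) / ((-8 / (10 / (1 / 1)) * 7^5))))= -302526 / 209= -1447.49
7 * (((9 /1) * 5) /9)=35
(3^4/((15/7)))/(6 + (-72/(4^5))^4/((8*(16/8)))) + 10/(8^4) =554368608818579/87960952616960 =6.30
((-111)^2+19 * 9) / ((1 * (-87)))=-4164 / 29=-143.59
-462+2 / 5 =-2308 / 5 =-461.60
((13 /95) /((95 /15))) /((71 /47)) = 1833 /128155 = 0.01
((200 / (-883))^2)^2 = 0.00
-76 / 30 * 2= -76 / 15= -5.07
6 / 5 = 1.20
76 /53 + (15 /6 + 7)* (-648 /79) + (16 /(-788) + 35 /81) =-5082939871 /66811959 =-76.08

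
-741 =-741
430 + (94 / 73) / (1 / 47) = 35808 / 73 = 490.52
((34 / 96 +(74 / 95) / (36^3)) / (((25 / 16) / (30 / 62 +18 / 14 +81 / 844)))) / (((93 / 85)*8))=1519734056269 / 31456108555200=0.05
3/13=0.23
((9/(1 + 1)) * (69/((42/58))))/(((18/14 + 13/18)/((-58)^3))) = -458318088/11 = -41665280.73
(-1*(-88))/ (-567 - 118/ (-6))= -0.16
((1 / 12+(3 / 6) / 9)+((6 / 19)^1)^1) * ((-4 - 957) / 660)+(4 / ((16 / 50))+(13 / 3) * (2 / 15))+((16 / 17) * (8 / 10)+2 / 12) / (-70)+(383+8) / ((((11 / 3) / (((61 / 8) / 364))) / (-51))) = -64454589551 / 634888800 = -101.52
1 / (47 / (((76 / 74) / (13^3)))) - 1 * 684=-684.00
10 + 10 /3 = 40 /3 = 13.33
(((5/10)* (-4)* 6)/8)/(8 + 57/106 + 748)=-53/26731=-0.00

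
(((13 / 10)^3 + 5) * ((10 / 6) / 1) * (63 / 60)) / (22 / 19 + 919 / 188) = 14996149 / 7199000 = 2.08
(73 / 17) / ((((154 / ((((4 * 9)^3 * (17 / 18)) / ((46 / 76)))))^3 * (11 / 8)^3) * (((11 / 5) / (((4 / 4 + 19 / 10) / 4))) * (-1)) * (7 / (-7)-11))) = 389747396831057805312 / 81325440478051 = 4792441.26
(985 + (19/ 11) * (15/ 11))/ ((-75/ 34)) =-812396/ 1815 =-447.60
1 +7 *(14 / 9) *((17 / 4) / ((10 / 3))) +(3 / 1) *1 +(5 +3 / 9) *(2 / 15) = 3347 / 180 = 18.59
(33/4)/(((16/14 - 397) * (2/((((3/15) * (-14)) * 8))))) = 3234/13855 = 0.23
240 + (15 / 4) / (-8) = 7665 / 32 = 239.53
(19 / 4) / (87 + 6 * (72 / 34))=323 / 6780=0.05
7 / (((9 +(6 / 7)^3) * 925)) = 2401 / 3055275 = 0.00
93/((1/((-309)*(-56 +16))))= 1149480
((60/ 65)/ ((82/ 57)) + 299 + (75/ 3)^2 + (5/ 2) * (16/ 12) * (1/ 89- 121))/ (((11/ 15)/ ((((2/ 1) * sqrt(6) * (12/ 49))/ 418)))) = 635942040 * sqrt(6)/ 763403641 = 2.04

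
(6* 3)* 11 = 198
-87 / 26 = -3.35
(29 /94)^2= 841 /8836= 0.10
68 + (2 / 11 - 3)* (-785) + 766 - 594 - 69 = 26216 / 11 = 2383.27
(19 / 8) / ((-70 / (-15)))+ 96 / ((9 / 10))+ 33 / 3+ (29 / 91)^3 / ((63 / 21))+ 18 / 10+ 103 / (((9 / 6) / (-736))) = -9118573276733 / 180857040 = -50418.68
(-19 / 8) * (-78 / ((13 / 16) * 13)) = 17.54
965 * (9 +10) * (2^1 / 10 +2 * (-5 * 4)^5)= -117343996333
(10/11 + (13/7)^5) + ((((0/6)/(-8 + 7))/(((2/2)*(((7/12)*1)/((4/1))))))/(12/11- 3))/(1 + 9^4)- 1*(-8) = 5731309/184877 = 31.00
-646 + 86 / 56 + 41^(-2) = -30333617 / 47068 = -644.46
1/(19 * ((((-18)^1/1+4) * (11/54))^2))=729/112651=0.01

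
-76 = -76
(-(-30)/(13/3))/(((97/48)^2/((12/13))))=2488320/1590121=1.56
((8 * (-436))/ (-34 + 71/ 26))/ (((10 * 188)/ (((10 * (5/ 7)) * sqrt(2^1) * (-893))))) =-2153840 * sqrt(2)/ 5691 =-535.23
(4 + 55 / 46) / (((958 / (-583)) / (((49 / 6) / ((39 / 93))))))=-211652903 / 3437304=-61.58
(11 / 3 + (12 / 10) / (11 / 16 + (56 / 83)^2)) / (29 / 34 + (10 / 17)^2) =572319994 / 145478025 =3.93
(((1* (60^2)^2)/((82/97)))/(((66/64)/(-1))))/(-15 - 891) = 1117440000/68101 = 16408.57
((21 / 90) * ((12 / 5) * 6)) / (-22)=-42 / 275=-0.15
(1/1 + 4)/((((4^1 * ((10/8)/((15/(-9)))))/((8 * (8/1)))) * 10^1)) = -10.67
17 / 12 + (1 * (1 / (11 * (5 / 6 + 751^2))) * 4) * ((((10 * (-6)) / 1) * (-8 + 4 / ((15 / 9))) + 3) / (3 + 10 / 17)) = 341620117 / 241133244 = 1.42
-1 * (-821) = 821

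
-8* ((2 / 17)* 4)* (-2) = 128 / 17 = 7.53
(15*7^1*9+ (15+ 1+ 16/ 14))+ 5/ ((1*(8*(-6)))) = 323245/ 336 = 962.04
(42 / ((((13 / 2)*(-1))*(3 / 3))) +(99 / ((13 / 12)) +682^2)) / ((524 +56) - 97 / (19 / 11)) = 114906604 / 129389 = 888.07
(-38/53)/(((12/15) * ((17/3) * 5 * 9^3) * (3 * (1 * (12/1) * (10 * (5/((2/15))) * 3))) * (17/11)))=-209/301484511000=-0.00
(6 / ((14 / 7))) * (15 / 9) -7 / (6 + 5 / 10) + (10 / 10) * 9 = 168 / 13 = 12.92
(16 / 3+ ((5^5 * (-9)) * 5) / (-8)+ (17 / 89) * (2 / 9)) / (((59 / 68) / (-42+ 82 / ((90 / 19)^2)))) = -5041890589001 / 6488100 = -777098.16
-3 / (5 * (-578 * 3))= 1 / 2890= 0.00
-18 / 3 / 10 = -3 / 5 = -0.60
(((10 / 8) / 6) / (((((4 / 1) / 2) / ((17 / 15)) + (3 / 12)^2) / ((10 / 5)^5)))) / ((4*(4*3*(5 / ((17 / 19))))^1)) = 1156 / 84987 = 0.01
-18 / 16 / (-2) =9 / 16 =0.56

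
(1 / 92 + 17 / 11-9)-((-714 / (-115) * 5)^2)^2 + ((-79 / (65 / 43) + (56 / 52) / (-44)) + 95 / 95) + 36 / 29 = -21556773600840157 / 23210012540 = -928770.44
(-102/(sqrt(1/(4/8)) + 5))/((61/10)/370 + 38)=-629000/1078401 + 125800* sqrt(2)/1078401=-0.42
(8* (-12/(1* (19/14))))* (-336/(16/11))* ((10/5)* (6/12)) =310464/19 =16340.21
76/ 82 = 38/ 41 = 0.93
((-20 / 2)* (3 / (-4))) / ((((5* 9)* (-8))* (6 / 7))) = -0.02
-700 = -700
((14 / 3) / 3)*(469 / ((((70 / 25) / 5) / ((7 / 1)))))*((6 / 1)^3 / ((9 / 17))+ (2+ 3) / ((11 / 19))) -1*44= 3799448.17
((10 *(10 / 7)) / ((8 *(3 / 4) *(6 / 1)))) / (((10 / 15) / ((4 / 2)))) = 25 / 21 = 1.19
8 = 8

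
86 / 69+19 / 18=953 / 414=2.30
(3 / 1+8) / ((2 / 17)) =187 / 2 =93.50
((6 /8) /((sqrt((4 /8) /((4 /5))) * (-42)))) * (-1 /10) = sqrt(10) /1400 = 0.00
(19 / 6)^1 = 19 / 6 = 3.17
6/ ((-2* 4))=-3/ 4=-0.75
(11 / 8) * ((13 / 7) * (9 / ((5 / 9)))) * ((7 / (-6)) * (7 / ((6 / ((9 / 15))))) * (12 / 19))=-81081 / 3800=-21.34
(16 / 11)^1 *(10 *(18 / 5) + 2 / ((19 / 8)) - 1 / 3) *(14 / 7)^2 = 133184 / 627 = 212.41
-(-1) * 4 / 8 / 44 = 1 / 88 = 0.01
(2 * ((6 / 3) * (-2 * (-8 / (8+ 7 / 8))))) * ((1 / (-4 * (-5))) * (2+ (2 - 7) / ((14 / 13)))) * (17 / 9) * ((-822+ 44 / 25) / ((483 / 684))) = 62737204736 / 30006375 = 2090.80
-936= -936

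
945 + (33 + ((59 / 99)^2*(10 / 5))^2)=93994759222 / 96059601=978.50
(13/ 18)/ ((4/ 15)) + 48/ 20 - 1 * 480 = -56987/ 120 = -474.89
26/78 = 1/3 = 0.33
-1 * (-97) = 97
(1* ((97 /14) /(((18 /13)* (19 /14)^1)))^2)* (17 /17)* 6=1590121 /19494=81.57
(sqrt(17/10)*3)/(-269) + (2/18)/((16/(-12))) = -1/12 -3*sqrt(170)/2690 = -0.10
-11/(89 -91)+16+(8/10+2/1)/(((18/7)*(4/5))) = 823/36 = 22.86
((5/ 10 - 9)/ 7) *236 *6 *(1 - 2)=12036/ 7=1719.43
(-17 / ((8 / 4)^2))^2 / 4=289 / 64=4.52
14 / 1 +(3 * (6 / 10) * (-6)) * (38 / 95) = 242 / 25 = 9.68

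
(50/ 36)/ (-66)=-25/ 1188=-0.02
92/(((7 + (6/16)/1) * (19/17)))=12512/1121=11.16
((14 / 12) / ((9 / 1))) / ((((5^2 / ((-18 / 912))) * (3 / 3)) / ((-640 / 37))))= 56 / 31635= 0.00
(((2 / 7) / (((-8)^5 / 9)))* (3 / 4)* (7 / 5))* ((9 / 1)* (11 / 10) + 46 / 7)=-31131 / 22937600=-0.00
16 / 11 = 1.45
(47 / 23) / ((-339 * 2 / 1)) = -47 / 15594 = -0.00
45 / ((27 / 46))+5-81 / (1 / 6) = -1213 / 3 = -404.33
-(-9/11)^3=729/1331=0.55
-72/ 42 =-12/ 7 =-1.71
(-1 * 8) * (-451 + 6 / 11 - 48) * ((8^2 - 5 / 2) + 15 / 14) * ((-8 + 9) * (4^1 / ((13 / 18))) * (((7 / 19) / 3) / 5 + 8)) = 1054531967616 / 95095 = 11089247.25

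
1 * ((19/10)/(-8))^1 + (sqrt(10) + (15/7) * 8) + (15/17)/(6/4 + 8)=sqrt(10) + 3074641/180880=20.16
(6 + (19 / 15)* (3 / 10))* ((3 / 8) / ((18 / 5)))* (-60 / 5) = -319 / 40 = -7.98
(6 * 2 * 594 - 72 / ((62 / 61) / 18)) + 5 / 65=2358751 / 403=5852.98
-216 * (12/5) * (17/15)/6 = -2448/25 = -97.92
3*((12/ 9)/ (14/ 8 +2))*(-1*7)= -112/ 15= -7.47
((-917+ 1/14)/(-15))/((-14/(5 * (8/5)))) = -8558/245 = -34.93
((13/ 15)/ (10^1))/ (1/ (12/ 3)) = 0.35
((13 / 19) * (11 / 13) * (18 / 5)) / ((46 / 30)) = 594 / 437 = 1.36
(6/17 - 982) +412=-9684/17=-569.65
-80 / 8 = -10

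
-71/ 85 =-0.84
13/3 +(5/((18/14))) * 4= 179/9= 19.89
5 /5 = 1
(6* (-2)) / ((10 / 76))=-456 / 5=-91.20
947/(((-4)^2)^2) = 947/256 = 3.70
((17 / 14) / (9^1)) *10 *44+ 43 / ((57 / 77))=140591 / 1197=117.45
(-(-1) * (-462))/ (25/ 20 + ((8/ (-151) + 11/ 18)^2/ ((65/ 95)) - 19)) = 72028359/ 2696342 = 26.71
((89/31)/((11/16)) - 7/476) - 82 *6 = -11312005/23188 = -487.84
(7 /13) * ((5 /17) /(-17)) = -35 /3757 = -0.01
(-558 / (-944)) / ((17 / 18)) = 2511 / 4012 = 0.63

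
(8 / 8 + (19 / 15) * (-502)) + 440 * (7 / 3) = 1959 / 5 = 391.80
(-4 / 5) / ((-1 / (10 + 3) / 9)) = 468 / 5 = 93.60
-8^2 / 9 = -64 / 9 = -7.11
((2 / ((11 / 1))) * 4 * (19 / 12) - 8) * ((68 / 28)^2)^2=-18875746 / 79233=-238.23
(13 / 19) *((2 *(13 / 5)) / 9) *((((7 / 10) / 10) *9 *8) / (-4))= -1183 / 2375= -0.50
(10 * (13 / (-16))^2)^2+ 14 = 943401 / 16384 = 57.58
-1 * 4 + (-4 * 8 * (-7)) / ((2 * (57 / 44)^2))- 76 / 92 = 4626497 / 74727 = 61.91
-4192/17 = -246.59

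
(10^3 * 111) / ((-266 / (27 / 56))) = -374625 / 1862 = -201.19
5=5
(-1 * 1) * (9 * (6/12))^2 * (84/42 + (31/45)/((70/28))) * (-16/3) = 6144/25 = 245.76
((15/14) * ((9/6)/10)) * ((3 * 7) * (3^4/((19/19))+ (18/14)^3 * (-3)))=172773/686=251.86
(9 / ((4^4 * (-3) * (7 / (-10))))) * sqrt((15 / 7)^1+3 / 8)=15 * sqrt(1974) / 25088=0.03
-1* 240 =-240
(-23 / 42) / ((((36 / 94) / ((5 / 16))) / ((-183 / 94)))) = 7015 / 8064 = 0.87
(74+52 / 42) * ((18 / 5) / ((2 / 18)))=17064 / 7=2437.71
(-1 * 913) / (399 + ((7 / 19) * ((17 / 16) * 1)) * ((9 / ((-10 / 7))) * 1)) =-2775520 / 1205463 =-2.30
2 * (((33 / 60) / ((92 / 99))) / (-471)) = -363 / 144440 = -0.00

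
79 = 79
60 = 60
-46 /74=-23 /37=-0.62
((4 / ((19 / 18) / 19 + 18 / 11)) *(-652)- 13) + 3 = -519734 / 335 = -1551.44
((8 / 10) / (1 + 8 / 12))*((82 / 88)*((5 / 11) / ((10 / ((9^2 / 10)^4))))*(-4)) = -5294746683 / 15125000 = -350.07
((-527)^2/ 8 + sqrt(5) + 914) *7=7 *sqrt(5) + 1995287/ 8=249426.53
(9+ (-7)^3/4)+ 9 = -271/4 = -67.75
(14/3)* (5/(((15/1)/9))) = 14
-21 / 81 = -7 / 27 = -0.26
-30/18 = -5/3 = -1.67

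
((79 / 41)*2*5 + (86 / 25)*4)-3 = 30779 / 1025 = 30.03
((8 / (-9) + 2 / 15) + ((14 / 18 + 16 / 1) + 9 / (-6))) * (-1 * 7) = -9149 / 90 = -101.66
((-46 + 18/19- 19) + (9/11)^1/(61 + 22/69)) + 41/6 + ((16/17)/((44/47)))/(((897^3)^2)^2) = -466679567230126826074254612820837595263447487/8157884364117099804810368652323618825211726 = -57.21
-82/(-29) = 82/29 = 2.83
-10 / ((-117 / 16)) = 160 / 117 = 1.37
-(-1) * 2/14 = 1/7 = 0.14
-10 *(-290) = 2900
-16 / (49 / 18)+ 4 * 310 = 60472 / 49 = 1234.12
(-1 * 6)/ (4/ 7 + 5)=-14/ 13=-1.08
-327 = -327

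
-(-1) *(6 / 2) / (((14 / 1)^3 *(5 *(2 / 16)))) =3 / 1715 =0.00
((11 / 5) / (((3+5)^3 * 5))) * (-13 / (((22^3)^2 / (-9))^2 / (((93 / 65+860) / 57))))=-79569 / 74792742580649984000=-0.00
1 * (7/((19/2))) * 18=252/19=13.26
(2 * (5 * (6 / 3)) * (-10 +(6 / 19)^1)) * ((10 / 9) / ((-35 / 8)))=58880 / 1197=49.19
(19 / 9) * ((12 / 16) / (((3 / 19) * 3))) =361 / 108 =3.34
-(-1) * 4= 4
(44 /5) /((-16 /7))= -77 /20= -3.85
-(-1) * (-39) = -39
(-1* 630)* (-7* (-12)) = -52920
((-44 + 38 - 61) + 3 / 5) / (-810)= 166 / 2025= 0.08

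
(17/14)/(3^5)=17/3402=0.00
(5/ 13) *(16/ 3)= 80/ 39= 2.05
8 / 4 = 2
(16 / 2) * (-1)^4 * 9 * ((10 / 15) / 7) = 48 / 7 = 6.86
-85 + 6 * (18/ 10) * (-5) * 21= -1219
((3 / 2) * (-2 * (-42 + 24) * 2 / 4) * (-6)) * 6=-972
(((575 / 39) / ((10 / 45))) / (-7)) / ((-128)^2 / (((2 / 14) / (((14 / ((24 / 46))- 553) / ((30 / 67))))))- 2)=77625 / 1103770460156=0.00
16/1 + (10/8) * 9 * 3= 199/4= 49.75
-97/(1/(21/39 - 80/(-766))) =-310497/4979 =-62.36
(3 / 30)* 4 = 2 / 5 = 0.40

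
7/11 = 0.64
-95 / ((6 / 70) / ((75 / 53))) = -83125 / 53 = -1568.40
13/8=1.62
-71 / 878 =-0.08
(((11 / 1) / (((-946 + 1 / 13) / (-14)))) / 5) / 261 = 2002 / 16047585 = 0.00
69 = 69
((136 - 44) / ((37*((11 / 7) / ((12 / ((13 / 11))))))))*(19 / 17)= 146832 / 8177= 17.96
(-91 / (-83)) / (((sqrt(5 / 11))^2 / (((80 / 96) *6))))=1001 / 83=12.06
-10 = -10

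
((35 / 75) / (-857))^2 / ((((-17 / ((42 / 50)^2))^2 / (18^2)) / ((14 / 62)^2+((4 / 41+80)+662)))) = 0.00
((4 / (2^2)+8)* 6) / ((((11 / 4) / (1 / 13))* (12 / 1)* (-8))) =-9 / 572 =-0.02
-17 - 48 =-65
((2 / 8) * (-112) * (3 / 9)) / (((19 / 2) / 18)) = -336 / 19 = -17.68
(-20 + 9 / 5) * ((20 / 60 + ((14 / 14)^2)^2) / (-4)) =91 / 15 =6.07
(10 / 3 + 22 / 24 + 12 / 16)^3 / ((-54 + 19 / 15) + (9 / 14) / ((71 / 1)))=-1863750 / 786119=-2.37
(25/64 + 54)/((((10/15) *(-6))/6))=-10443/128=-81.59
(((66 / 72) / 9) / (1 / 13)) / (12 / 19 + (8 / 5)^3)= 0.28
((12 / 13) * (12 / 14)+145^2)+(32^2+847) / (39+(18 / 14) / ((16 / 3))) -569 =8200660592 / 399945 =20504.47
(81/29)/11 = 81/319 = 0.25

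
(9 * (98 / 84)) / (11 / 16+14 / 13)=2184 / 367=5.95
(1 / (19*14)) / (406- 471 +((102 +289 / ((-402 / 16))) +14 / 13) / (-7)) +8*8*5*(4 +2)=104201396427 / 54271562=1920.00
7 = 7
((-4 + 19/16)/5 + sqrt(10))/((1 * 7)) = -9/112 + sqrt(10)/7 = 0.37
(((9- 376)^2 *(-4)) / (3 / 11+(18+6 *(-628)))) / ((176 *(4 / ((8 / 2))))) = 134689 / 164988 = 0.82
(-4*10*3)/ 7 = -120/ 7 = -17.14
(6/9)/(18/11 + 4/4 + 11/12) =88/469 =0.19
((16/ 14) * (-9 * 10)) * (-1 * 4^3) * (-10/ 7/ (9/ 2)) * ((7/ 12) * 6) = -7314.29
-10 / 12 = -0.83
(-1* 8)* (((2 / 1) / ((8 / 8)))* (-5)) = 80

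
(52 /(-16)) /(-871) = 1 /268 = 0.00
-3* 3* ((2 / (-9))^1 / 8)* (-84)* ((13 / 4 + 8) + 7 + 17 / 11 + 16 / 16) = -436.70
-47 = -47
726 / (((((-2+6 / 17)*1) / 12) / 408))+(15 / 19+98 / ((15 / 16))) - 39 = -2158020.53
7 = 7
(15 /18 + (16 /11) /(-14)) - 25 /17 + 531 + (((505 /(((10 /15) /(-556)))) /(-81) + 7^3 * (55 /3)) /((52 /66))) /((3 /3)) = 15111.13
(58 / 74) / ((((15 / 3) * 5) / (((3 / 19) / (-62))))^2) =261 / 32090192500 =0.00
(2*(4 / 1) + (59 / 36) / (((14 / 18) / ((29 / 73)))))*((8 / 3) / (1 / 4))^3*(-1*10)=-54804480 / 511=-107249.47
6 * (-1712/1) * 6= -61632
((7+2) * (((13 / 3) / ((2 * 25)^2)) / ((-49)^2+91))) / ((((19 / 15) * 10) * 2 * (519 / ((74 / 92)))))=1443 / 3767953840000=0.00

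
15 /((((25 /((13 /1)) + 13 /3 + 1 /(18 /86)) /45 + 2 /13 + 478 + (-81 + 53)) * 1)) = 78975 /2371351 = 0.03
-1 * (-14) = 14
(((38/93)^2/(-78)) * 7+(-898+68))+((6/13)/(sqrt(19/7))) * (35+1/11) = -279973184/337311+2316 * sqrt(133)/2717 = -820.18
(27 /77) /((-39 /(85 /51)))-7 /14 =-1031 /2002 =-0.51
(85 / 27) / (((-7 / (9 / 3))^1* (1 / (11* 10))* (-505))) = 1870 / 6363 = 0.29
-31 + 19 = -12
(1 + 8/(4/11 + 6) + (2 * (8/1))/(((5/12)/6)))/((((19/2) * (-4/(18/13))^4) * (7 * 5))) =53426223/5318058200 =0.01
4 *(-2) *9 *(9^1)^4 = -472392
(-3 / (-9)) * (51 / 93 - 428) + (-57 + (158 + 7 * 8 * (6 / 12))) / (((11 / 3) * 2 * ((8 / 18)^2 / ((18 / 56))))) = -34788139 / 305536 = -113.86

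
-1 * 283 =-283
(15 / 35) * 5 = 15 / 7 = 2.14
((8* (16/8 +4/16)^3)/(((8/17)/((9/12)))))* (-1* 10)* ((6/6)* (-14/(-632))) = -1301265/40448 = -32.17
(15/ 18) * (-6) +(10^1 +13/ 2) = 23/ 2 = 11.50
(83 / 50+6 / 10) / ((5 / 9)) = 1017 / 250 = 4.07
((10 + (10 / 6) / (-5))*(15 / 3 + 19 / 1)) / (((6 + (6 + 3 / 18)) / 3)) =4176 / 73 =57.21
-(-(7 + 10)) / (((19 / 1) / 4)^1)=68 / 19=3.58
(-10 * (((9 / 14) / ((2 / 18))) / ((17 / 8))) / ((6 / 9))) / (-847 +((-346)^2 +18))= -1620 / 4715851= -0.00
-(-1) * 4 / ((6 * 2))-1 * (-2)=7 / 3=2.33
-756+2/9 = -6802/9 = -755.78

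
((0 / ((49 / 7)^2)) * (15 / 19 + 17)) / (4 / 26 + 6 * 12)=0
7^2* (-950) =-46550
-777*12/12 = -777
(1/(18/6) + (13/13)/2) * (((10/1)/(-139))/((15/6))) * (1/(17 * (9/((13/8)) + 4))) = -65/439518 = -0.00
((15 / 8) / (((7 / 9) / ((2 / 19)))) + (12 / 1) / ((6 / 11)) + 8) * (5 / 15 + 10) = 166315 / 532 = 312.62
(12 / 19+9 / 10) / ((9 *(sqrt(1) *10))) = 97 / 5700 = 0.02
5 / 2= 2.50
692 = 692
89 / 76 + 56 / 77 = 1587 / 836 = 1.90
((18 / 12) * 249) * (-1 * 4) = -1494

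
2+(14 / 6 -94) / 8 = -227 / 24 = -9.46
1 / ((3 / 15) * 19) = 5 / 19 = 0.26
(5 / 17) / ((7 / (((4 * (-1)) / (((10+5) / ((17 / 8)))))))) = -1 / 42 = -0.02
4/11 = 0.36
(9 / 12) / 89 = 3 / 356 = 0.01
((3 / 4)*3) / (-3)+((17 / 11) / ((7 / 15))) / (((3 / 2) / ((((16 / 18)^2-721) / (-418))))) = 15923981 / 5214132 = 3.05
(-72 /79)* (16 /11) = -1152 /869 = -1.33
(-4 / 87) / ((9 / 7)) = -28 / 783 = -0.04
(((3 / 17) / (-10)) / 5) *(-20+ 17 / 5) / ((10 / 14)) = 0.08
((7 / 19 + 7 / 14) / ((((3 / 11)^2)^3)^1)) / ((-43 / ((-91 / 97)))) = 1773332561 / 38515014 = 46.04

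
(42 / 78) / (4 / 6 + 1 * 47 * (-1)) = -21 / 1807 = -0.01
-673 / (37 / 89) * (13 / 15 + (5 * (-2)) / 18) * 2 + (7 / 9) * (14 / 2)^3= -410977 / 555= -740.50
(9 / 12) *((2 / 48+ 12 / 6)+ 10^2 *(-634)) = -1521551 / 32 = -47548.47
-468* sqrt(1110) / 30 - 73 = -78* sqrt(1110) / 5 - 73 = -592.74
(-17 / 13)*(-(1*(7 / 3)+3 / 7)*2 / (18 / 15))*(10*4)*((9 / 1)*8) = 1577600 / 91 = 17336.26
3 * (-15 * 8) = -360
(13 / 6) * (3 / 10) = 13 / 20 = 0.65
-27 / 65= -0.42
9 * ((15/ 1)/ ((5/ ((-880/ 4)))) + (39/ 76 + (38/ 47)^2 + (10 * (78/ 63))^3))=1926392709755/ 172752636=11151.16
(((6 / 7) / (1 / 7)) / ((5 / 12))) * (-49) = -705.60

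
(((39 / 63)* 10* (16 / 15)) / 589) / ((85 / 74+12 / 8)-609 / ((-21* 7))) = 15392 / 9324459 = 0.00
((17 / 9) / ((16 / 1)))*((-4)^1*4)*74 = -1258 / 9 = -139.78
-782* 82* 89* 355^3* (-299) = 76342584697125500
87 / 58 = 3 / 2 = 1.50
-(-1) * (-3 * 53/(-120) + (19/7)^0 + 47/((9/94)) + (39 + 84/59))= 11334463/21240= 533.64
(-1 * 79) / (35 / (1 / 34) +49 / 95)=-7505 / 113099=-0.07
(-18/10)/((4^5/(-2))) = 0.00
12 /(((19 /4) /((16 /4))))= 192 /19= 10.11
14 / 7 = 2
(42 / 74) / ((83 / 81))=1701 / 3071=0.55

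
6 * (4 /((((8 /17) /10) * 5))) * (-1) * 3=-306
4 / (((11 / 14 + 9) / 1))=56 / 137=0.41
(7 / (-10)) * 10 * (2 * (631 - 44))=-8218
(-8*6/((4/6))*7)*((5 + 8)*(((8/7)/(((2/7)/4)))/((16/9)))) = -58968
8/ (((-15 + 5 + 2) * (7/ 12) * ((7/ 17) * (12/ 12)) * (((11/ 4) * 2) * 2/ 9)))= -1836/ 539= -3.41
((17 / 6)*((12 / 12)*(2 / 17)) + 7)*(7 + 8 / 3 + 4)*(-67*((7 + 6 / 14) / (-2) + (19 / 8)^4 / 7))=-719920025 / 129024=-5579.74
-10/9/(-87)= 0.01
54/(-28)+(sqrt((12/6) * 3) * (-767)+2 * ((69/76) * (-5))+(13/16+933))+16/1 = 1997777/2128 - 767 * sqrt(6) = -939.95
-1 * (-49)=49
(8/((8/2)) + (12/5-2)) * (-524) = -6288/5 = -1257.60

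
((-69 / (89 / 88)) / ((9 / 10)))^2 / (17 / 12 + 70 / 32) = 6554521600 / 4110999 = 1594.39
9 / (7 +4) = 9 / 11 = 0.82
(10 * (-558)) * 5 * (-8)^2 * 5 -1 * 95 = -8928095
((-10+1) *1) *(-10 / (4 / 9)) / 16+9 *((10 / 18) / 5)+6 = 629 / 32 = 19.66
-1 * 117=-117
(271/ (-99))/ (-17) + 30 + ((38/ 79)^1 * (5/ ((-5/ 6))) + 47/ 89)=328998134/ 11833173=27.80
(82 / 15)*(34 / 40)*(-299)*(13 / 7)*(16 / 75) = -21673912 / 39375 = -550.45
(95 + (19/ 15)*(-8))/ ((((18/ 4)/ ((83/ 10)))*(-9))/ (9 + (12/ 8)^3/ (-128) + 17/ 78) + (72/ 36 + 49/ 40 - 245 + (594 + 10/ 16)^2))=99289030208/ 413383112775087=0.00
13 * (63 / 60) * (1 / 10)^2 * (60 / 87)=0.09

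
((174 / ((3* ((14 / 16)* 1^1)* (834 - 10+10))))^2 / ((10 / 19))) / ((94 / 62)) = 15851168 / 2002331835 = 0.01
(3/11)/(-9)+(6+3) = 296/33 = 8.97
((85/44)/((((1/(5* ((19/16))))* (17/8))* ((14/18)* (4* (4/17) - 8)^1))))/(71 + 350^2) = -1615/201343296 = -0.00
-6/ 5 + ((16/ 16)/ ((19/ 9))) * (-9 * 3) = -1329/ 95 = -13.99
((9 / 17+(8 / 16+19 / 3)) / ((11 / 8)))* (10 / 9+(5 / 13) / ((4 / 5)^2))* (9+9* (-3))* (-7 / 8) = 144.39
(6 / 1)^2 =36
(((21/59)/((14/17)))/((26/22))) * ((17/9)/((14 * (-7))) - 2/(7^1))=-50303/450996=-0.11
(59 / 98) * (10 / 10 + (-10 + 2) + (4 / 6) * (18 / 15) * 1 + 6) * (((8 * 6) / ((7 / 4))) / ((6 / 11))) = -10384 / 1715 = -6.05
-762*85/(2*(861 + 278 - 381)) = -32385/758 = -42.72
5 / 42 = 0.12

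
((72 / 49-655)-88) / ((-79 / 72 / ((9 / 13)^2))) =1253880 / 3871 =323.92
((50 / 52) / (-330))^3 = -125 / 5053029696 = -0.00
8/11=0.73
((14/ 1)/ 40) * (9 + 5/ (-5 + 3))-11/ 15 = 37/ 24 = 1.54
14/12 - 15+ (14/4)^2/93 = -1699/124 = -13.70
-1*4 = -4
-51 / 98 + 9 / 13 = 219 / 1274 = 0.17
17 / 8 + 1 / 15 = 263 / 120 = 2.19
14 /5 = 2.80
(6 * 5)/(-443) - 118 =-52304/443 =-118.07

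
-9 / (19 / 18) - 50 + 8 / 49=-54336 / 931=-58.36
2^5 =32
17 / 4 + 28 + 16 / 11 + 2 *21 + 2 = 3419 / 44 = 77.70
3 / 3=1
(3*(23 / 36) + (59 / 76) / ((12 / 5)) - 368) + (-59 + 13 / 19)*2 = -146647 / 304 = -482.39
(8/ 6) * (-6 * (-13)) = 104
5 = 5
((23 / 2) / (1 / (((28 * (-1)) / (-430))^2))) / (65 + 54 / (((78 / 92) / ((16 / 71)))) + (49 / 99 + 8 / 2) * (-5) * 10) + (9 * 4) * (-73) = -1613936891618658 / 614131158925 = -2628.00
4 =4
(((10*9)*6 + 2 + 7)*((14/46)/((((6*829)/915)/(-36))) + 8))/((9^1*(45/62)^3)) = 1658873940848/1737480375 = 954.76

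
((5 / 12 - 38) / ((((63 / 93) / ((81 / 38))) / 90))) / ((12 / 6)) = -5662305 / 1064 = -5321.72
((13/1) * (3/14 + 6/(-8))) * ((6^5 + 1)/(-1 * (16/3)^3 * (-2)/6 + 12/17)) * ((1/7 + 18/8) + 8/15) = -24442365519/7907648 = -3090.98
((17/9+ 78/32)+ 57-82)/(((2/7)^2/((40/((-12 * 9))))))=729365/7776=93.80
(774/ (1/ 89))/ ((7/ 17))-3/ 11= 12881661/ 77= 167294.30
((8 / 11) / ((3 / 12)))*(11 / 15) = 32 / 15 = 2.13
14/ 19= 0.74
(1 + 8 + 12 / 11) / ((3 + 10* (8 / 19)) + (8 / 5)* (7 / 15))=158175 / 124729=1.27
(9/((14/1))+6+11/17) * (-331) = -574285/238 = -2412.96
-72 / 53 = -1.36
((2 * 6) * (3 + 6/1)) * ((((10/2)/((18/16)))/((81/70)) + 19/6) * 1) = 20434/27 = 756.81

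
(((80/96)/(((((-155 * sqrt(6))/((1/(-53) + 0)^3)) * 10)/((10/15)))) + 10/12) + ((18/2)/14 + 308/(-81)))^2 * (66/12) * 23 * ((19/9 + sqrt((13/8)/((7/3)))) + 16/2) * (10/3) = 253 * (-121748633060 + 21 * sqrt(6))^2 * (9 * sqrt(546) + 2548)/414148893671280429103680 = 24976.62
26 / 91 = 2 / 7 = 0.29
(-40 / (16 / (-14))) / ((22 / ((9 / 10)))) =63 / 44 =1.43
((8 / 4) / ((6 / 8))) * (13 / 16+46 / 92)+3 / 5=41 / 10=4.10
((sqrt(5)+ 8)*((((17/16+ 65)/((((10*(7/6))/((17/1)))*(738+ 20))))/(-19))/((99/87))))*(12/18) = -74443/2376330-74443*sqrt(5)/19010640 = -0.04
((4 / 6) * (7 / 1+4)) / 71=0.10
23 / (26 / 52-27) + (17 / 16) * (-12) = -2887 / 212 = -13.62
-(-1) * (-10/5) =-2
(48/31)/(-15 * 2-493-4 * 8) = -16/5735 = -0.00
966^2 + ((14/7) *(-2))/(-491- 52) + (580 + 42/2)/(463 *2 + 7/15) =7041666380809/7546071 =933156.66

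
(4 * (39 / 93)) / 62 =26 / 961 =0.03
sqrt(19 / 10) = sqrt(190) / 10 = 1.38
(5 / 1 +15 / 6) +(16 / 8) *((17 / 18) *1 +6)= 385 / 18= 21.39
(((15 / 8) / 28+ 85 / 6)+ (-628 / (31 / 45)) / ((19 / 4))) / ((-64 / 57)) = 70329095 / 444416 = 158.25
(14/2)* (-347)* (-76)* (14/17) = 2584456/17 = 152026.82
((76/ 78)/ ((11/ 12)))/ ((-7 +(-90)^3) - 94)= -152/ 104261443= -0.00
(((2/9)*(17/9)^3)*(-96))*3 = -431.32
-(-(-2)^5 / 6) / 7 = -0.76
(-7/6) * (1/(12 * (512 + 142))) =-7/47088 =-0.00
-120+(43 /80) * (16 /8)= -4757 /40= -118.92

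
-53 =-53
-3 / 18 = -0.17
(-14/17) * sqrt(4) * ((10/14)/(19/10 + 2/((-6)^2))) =-225/374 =-0.60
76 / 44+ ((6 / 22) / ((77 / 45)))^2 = 1257386 / 717409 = 1.75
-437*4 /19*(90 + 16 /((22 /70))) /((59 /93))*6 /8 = -9946350 /649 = -15325.65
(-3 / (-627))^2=1 / 43681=0.00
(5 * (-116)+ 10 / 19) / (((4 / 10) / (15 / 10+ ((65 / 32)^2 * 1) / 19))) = -919582725 / 369664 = -2487.62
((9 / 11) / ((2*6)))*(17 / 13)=51 / 572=0.09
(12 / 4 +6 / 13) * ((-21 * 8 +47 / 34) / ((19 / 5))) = -1274625 / 8398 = -151.78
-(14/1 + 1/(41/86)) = -660/41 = -16.10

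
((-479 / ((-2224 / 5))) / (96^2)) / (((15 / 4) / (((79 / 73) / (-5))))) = -37841 / 5610885120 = -0.00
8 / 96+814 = 9769 / 12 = 814.08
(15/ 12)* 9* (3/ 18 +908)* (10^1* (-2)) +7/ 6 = -613009/ 3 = -204336.33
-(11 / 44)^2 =-1 / 16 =-0.06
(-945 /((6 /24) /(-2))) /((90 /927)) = 77868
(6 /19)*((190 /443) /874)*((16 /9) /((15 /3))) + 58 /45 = 1.29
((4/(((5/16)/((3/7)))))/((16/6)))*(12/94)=432/1645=0.26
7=7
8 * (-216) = -1728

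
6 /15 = 2 /5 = 0.40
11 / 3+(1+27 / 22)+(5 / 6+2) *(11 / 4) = 3613 / 264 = 13.69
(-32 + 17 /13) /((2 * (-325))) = 0.05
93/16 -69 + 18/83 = -83625/1328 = -62.97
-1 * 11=-11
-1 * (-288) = 288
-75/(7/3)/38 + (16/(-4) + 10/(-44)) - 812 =-1195378/1463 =-817.07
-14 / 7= -2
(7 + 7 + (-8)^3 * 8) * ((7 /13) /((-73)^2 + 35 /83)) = -91217 /221171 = -0.41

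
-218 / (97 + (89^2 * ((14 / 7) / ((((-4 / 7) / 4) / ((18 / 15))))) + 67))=545 / 332272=0.00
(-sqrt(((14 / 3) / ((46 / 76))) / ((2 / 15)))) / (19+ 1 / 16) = -16 * sqrt(30590) / 7015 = -0.40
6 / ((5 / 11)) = 13.20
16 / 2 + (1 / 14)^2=1569 / 196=8.01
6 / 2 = 3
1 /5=0.20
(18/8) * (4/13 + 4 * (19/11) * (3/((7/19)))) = 127404/1001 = 127.28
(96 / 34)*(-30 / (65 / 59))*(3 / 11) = -50976 / 2431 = -20.97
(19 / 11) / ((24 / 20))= 95 / 66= 1.44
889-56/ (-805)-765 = 14268/ 115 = 124.07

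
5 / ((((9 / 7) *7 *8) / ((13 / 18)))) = 65 / 1296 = 0.05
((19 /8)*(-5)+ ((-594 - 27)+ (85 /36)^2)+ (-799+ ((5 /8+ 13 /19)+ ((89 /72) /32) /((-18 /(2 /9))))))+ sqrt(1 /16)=-5051927915 /3545856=-1424.74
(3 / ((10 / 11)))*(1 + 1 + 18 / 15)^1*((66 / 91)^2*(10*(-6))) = -13799808 / 41405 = -333.29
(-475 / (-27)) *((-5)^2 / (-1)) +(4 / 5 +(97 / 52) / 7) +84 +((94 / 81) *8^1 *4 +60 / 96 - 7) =-95524483 / 294840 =-323.99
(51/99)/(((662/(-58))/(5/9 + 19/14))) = -118813/1376298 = -0.09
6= 6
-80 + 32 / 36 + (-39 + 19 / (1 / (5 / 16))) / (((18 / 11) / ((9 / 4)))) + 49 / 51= -2420803 / 19584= -123.61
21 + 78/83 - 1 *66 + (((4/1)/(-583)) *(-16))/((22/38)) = -23351413/532279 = -43.87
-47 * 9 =-423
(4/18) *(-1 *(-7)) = 14/9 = 1.56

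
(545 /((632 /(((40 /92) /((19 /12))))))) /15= 545 /34523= 0.02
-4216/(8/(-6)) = 3162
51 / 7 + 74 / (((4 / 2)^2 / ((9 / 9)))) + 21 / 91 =4735 / 182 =26.02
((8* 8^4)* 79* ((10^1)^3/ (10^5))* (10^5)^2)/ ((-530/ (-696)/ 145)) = 2612487782400000000/ 53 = 49292222309433962.26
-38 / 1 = -38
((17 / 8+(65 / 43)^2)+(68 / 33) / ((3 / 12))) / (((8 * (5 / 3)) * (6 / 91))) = 562026283 / 39050880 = 14.39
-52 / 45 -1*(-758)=34058 / 45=756.84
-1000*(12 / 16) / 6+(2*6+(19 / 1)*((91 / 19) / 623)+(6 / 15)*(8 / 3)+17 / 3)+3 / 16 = -105.93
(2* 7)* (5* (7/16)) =245/8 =30.62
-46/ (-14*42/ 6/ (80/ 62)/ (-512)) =-471040/ 1519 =-310.10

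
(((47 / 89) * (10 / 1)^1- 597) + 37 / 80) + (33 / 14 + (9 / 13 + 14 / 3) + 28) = -1079837371 / 1943760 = -555.54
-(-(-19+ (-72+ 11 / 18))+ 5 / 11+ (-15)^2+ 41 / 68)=-2130317 / 6732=-316.45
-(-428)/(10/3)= 642/5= 128.40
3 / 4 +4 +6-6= 19 / 4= 4.75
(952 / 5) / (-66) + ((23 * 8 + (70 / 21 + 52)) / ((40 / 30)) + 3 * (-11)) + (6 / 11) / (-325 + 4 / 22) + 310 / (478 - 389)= 1715130389 / 11659890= 147.10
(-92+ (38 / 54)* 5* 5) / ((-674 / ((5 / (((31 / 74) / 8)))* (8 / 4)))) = 5946640 / 282069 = 21.08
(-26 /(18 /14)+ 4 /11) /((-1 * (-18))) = -983 /891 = -1.10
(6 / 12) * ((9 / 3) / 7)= 3 / 14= 0.21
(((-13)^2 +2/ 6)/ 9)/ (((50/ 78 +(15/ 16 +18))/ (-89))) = -9404096/ 109953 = -85.53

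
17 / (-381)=-17 / 381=-0.04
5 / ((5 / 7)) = 7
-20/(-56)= 5/14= 0.36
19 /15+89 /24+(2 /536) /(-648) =4319887 /868320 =4.97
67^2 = 4489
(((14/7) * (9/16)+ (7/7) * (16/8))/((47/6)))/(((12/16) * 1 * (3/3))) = 25/47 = 0.53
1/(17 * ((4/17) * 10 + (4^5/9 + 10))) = 9/19298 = 0.00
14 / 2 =7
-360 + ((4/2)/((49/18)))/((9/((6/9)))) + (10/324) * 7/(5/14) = -1426223/3969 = -359.34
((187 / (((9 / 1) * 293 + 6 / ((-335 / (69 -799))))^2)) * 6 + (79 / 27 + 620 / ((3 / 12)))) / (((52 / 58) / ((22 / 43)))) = 74910301034829931 / 52868729747925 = 1416.91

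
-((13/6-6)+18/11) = 145/66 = 2.20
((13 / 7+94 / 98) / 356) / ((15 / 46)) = 529 / 21805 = 0.02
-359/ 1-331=-690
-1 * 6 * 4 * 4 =-96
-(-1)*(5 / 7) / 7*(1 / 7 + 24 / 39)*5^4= 215625 / 4459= 48.36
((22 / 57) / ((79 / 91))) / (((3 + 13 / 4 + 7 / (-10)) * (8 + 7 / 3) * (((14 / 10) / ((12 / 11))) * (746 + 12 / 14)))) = 18200 / 2250192629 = 0.00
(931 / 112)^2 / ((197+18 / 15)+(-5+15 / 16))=88445 / 248496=0.36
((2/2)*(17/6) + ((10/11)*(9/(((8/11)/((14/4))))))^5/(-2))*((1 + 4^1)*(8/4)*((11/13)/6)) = -511725061846295/7667712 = -66737647.66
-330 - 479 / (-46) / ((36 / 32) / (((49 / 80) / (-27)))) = -330.21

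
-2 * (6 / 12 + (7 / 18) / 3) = -34 / 27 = -1.26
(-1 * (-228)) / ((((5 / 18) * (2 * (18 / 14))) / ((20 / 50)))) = 3192 / 25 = 127.68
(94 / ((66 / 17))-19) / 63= 172 / 2079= 0.08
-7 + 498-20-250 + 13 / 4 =897 / 4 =224.25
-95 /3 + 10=-65 /3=-21.67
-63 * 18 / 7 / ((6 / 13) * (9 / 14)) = -546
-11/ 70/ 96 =-11/ 6720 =-0.00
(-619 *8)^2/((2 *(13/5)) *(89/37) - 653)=-38286.67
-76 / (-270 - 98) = 0.21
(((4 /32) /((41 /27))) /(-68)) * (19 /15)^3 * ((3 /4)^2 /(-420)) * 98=144039 /446080000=0.00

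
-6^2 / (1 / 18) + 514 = -134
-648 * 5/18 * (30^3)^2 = -131220000000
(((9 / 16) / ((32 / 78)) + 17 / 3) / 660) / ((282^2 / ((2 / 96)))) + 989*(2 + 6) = 7912.00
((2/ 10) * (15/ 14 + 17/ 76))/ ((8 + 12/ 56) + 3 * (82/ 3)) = 689/ 239970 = 0.00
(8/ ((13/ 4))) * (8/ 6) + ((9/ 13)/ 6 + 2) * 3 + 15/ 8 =3589/ 312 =11.50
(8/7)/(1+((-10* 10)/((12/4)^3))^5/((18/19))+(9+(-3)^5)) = -1033121304/875627605853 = -0.00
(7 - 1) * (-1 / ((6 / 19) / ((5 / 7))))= -95 / 7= -13.57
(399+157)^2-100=309036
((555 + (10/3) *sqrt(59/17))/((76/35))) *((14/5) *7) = 5065.66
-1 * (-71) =71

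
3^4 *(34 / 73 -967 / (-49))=5852817 / 3577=1636.24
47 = 47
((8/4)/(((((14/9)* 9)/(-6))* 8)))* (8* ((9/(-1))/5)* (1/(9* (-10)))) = -3/175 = -0.02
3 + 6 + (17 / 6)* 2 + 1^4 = 47 / 3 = 15.67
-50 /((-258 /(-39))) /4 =-325 /172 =-1.89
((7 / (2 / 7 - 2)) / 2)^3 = -117649 / 13824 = -8.51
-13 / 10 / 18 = -13 / 180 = -0.07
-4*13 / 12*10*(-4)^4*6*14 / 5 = -186368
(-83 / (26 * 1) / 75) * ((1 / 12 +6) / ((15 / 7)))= -42413 / 351000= -0.12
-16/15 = -1.07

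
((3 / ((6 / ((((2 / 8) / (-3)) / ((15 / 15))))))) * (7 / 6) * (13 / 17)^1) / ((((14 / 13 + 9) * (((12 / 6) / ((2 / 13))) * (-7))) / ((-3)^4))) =0.00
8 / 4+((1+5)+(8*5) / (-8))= 3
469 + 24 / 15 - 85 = 1928 / 5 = 385.60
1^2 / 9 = 1 / 9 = 0.11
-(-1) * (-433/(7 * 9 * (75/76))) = -32908/4725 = -6.96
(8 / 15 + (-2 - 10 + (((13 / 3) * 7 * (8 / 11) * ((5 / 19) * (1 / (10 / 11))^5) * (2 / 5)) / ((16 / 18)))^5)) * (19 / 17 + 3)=21236966824066370557756249393332053 / 3946282781250000000000000000000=5381.51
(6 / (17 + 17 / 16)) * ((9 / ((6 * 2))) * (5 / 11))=360 / 3179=0.11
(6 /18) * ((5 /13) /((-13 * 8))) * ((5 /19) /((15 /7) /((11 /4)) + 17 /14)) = -1925 /11829324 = -0.00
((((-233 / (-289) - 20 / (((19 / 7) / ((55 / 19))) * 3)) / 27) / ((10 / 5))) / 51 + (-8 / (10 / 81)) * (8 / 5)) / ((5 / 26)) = -539.15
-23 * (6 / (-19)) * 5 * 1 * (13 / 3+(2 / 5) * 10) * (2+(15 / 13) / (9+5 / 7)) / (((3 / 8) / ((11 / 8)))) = 59233625 / 25194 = 2351.10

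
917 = 917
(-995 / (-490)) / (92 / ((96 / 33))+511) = 796 / 212709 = 0.00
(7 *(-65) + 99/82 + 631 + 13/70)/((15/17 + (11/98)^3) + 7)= 581858743368/25859182775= 22.50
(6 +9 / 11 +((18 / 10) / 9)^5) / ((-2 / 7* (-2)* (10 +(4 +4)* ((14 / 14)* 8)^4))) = 820351 / 2253487500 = 0.00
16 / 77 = 0.21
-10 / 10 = -1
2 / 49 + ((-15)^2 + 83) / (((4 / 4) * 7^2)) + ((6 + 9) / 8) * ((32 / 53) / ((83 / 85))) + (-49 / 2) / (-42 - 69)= 368778979 / 47852322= 7.71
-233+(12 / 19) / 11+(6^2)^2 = 222179 / 209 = 1063.06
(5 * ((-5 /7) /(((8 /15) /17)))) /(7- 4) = -2125 /56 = -37.95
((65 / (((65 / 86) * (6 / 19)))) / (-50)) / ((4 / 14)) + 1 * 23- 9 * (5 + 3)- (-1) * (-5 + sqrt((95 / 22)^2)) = -226859 / 3300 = -68.75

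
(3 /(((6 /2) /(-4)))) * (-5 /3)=20 /3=6.67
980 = 980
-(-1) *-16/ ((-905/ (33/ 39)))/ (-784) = -11/ 576485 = -0.00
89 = 89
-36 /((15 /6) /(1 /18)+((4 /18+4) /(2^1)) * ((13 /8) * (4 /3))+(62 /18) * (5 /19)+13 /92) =-1699056 /2389147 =-0.71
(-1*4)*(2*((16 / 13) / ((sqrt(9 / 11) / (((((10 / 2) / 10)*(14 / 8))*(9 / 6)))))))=-56*sqrt(11) / 13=-14.29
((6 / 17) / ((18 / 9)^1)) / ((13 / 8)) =24 / 221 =0.11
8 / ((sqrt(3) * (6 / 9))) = 4 * sqrt(3) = 6.93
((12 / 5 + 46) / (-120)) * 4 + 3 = 104 / 75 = 1.39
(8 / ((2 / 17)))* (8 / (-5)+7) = 367.20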